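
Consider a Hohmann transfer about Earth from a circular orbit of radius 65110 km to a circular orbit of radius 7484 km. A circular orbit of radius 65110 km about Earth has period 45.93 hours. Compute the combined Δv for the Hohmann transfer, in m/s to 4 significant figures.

Δv = 3827 m/s

From Kepler's third law T² = 4π²r³/μ at r = 65110 km, T = 45.93 hours = 45.93 × 3600 s = 1.65348×10^5 s: μ = 4π²r³/T² = 3.98570×10^5 km³/s².
Semi-major axis of the transfer orbit: a_t = (65110 + 7484)/2 = 36297 km.
Circular speed at r₁: v₁ = √(μ/r₁) = √(3.98570×10^5/65110) = 2.474 km/s.
On the transfer ellipse at r₁, v² = μ(2/r − 1/a) gives v_a = √[μ(2/r₁ − 1/a_t)] = 1.123 km/s.
First burn Δv₁ = |v_a − v₁| = 1.351 km/s.
Circular speed at r₂: v₂ = √(μ/r₂) = 7.298 km/s.
Transfer-orbit speed at r₂: v_p = √[μ(2/r₂ − 1/a_t)] = 9.774 km/s.
Second burn Δv₂ = |v₂ − v_p| = 2.476 km/s.
Δv = Δv₁ + Δv₂ = 1.351 + 2.476 = 3.827 km/s.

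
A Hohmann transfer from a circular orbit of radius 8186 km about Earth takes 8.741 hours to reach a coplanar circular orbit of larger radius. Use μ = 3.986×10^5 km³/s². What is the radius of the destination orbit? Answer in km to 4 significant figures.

Transfer time t = 8.741 hours = 31467.6 s, and t = π√(a_t³/μ).
So a_t = (μ t²/π²)^(1/3) = (3.986×10^5 × (31467.6)² / π²)^(1/3) = 34197 km.
Since a_t = (r₁ + r₂)/2, r₂ = 2a_t − r₁ = 2×34197 − 8186 = 60208 km.

r₂ = 60210 km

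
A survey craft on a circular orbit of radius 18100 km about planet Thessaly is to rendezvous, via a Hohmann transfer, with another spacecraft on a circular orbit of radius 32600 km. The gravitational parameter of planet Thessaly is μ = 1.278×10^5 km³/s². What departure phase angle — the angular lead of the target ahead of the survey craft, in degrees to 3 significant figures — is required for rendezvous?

φ = 56.6°

Transfer-ellipse semi-major axis a_t = (r₁ + r₂)/2 = (18100 + 32600)/2 = 25350 km.
The half-period of the transfer ellipse is t = π√(a_t³/μ) = 35470 s.
The target's mean motion on its circular orbit is ω₂ = √(μ/r₂³) = 6.073×10^-5 rad/s.
Angle swept by the target during transfer: ω₂·t = 2.154 rad = 123.4°.
The survey craft traverses 180° on the transfer ellipse, so the target must lead by 180° − 123.4° = 56.6°.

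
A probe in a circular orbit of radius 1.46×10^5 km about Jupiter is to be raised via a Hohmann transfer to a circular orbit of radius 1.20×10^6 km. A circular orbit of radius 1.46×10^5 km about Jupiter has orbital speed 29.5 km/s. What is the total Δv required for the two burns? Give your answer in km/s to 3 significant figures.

Δv = 15.4 km/s

From the circular-orbit relation v² = μ/r at r = 1.46×10^5 km: μ = v²r = (29.5)² × 1.46×10^5 = 1.27056×10^8 km³/s².
Semi-major axis of the transfer orbit: a_t = (1.460×10^5 + 1.200×10^6)/2 = 6.730×10^5 km.
At r₁ the circular-orbit speed is v₁ = √(μ/r₁) = 29.500 km/s.
Transfer-orbit speed at r₁ (vis-viva equation): v_p = √[μ(2/r₁ − 1/a_t)] = 39.392 km/s.
First burn Δv₁ = |v_p − v₁| = 9.892 km/s.
At r₂, v₂ = √(μ/r₂) = 10.29 km/s.
Transfer-orbit speed at r₂: v_a = √[μ(2/r₂ − 1/a_t)] = 4.793 km/s.
Second burn Δv₂ = |v₂ − v_a| = 5.497 km/s.
Δv = Δv₁ + Δv₂ = 9.892 + 5.497 = 15.39 km/s.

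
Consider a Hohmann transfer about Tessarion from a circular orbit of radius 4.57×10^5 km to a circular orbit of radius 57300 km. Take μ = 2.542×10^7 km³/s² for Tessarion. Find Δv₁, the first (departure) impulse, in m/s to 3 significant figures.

Semi-major axis of the transfer orbit: a_t = (4.570×10^5 + 57300)/2 = 2.5715×10^5 km.
Circular speed at r = 4.570×10^5 km: v_c = √(μ/r) = 7.45813 km/s.
Vis-viva on the transfer ellipse at r = 4.570×10^5 km gives v_t = √[μ(2/r − 1/a_t)] = 3.52058 km/s.
Δv₁ = |v_t − v_c| = |3.52058 − 7.45813| = 3.938 km/s.

Δv₁ = 3940 m/s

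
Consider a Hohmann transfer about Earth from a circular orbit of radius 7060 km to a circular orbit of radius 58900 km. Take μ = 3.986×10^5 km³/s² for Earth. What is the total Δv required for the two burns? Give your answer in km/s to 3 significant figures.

Δv = 3.93 km/s

Semi-major axis of the transfer orbit: a_t = (7060 + 58900)/2 = 32980 km.
At r₁ the circular-orbit speed is v₁ = √(μ/r₁) = 7.51392 km/s.
Transfer-orbit speed at r₁ (v² = μ(2/r − 1/a)): v_p = √[μ(2/r₁ − 1/a_t)] = 10.0415 km/s.
First burn Δv₁ = |v_p − v₁| = 2.5276 km/s.
Circular speed at r₂: v₂ = √(μ/r₂) = 2.6014 km/s.
Transfer-orbit speed at r₂: v_a = √[μ(2/r₂ − 1/a_t)] = 1.2036 km/s.
Second burn Δv₂ = |v₂ − v_a| = 1.3978 km/s.
Total Δv = Δv₁ + Δv₂ = 3.925 km/s.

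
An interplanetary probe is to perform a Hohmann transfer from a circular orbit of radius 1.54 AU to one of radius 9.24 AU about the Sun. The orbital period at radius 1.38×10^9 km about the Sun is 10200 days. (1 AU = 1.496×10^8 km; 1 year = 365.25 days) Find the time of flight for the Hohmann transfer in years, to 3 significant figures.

From Kepler's third law T² = 4π²r³/μ at r = 1.38×10^9 km, T = 10200 days = 10200 × 86400 s = 8.8128×10^8 s: μ = 4π²r³/T² = 1.33589×10^11 km³/s².
In km: r₁ = 1.54 × 1.496×10^8 = 2.30384×10^8 km; r₂ = 9.24 × 1.496×10^8 = 1.382304×10^9 km.
Transfer-ellipse semi-major axis a_t = (r₁ + r₂)/2 = (2.30384×10^8 + 1.382304×10^9)/2 = 8.06344×10^8 km.
Transfer time t = π√(a_t³/μ) = π√((8.06344×10^8)³ / 1.33589×10^11) = 1.968×10^8 s.
Converting: 1.968×10^8 s ÷ 3.15576×10^7 s/year (365.25 × 86400) = 6.24 years.

t = 6.24 years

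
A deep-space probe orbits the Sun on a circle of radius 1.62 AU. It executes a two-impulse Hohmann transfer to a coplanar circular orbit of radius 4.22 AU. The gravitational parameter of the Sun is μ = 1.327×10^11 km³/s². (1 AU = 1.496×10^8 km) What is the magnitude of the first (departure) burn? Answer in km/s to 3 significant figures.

Δv₁ = 4.73 km/s

In km: r₁ = 1.62 × 1.496×10^8 = 2.42352×10^8 km; r₂ = 4.22 × 1.496×10^8 = 6.31312×10^8 km.
Semi-major axis of the transfer orbit: a_t = (2.42352×10^8 + 6.31312×10^8)/2 = 4.36832×10^8 km.
On the circular orbit at r = 2.42352×10^8 km, v_c = √(μ/r) = 23.3998 km/s.
Vis-viva on the transfer ellipse at r = 2.42352×10^8 km gives v_t = √[μ(2/r − 1/a_t)] = 28.1305 km/s.
Δv₁ = |v_t − v_c| = |28.1305 − 23.3998| = 4.731 km/s.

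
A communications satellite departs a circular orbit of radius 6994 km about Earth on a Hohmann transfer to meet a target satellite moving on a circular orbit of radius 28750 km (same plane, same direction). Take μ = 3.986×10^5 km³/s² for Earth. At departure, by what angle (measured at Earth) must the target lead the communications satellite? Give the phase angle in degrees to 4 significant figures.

φ = 91.78°

The Hohmann ellipse has a_t = (r₁ + r₂)/2 = 17872 km.
Transfer time t = π√(a_t³/μ) = 11890 s.
Target angular speed ω₂ = √(μ/r₂³) = 1.295×10^-4 rad/s.
Angle swept by the target during transfer: ω₂·t = 1.5398 rad = 88.22°.
Arrival is 180° from departure on the ellipse, so φ = 180° − 88.22° = 91.78°.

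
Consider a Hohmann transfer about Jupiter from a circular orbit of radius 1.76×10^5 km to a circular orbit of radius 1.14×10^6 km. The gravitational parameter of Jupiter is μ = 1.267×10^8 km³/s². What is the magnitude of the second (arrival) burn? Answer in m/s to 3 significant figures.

Semi-major axis of the transfer orbit: a_t = (1.760×10^5 + 1.140×10^6)/2 = 6.580×10^5 km.
On the circular orbit at r = 1.140×10^6 km, v_c = √(μ/r) = 10.542 km/s.
Transfer-orbit speed at the same r (vis-viva, a = a_t): v_t = √[μ(2/r − 1/a_t)] = 5.4523 km/s.
Δv₂ = |v_t − v_c| = |5.4523 − 10.542| = 5.090 km/s.

Δv₂ = 5090 m/s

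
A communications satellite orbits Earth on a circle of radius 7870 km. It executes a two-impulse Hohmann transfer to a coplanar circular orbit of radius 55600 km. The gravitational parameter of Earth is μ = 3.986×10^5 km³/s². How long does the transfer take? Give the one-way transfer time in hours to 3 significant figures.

t = 7.81 hours

Semi-major axis of the transfer orbit: a_t = (7870 + 55600)/2 = 31735 km.
Half the transfer-orbit period gives t = π√(a_t³/μ) = 28130 s.
Converting: 28130 s ÷ 3600 s/hour = 7.81 hours.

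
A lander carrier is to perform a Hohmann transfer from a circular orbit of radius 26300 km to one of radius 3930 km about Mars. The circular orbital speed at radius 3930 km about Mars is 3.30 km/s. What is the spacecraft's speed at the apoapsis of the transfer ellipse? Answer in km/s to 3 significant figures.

v = 0.650 km/s

From the circular-orbit relation v² = μ/r at r = 3930 km: μ = v²r = (3.30)² × 3930 = 42797.7 km³/s².
Semi-major axis of the transfer orbit: a_t = (26300 + 3930)/2 = 15115 km.
At apoapsis, r = 26300 km.
Applying v² = μ(2/r − 1/a_t): v = 0.6505 km/s.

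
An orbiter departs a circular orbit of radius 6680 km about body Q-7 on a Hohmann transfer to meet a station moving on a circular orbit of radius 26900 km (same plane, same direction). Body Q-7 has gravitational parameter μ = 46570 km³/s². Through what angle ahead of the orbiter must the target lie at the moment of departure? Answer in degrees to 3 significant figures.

φ = 91.2°

Semi-major axis of the transfer orbit: a_t = (6680 + 26900)/2 = 16790 km.
Transfer time t = π√(a_t³/μ) = 31672 s.
The target's mean motion on its circular orbit is ω₂ = √(μ/r₂³) = 4.8913×10^-5 rad/s.
Angle swept by the target during transfer: ω₂·t = 1.5492 rad = 88.76°.
The orbiter traverses 180° on the transfer ellipse, so the target must lead by 180° − 88.76° = 91.2°.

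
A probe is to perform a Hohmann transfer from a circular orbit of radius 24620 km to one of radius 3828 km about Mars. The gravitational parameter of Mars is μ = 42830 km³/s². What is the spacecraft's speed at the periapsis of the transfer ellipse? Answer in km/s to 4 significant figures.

Semi-major axis of the transfer orbit: a_t = (24620 + 3828)/2 = 14224 km.
At periapsis, r = 3828 km.
Applying v² = μ(2/r − 1/a_t): v = 4.401 km/s.

v = 4.401 km/s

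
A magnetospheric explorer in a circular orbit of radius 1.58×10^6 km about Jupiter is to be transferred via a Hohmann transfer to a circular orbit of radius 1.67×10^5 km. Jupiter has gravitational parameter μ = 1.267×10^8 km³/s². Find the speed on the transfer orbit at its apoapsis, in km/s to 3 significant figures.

v = 3.92 km/s

Semi-major axis of the transfer orbit: a_t = (1.580×10^6 + 1.670×10^5)/2 = 8.735×10^5 km.
The apoapsis of the transfer ellipse is at r = 1.580×10^6 km.
Applying v² = μ(2/r − 1/a_t): v = 3.915 km/s.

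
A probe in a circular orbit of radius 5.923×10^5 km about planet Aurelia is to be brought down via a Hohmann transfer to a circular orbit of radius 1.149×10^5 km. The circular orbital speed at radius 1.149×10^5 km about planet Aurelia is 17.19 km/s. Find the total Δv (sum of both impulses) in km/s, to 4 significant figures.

From the circular-orbit relation v² = μ/r at r = 1.149×10^5 km: μ = v²r = (17.19)² × 1.149×10^5 = 3.39525×10^7 km³/s².
Semi-major axis of the transfer orbit: a_t = (5.923×10^5 + 1.149×10^5)/2 = 3.536×10^5 km.
Circular speed at r₁: v₁ = √(μ/r₁) = √(3.39525×10^7/5.923×10^5) = 7.571 km/s.
Transfer-orbit speed at r₁ (vis-viva): v_a = √[μ(2/r₁ − 1/a_t)] = 4.316 km/s.
First burn Δv₁ = |v_a − v₁| = 3.255 km/s.
Circular speed at r₂: v₂ = √(μ/r₂) = 17.190 km/s.
Transfer-orbit speed at r₂: v_p = √[μ(2/r₂ − 1/a_t)] = 22.248 km/s.
Second burn Δv₂ = |v₂ − v_p| = 5.058 km/s.
Δv = Δv₁ + Δv₂ = 3.255 + 5.058 = 8.313 km/s.

Δv = 8.313 km/s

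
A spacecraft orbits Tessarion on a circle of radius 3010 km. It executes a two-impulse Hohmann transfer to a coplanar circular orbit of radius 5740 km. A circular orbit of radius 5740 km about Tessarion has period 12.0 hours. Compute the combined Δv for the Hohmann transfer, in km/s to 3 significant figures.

From Kepler's third law T² = 4π²r³/μ at r = 5740 km, T = 12.0 hours = 12.0 × 3600 s = 43200 s: μ = 4π²r³/T² = 4000.63 km³/s².
Semi-major axis of the transfer orbit: a_t = (3010 + 5740)/2 = 4375 km.
Circular speed at r₁: v₁ = √(μ/r₁) = √(4000.63/3010) = 1.15287 km/s.
Transfer-orbit speed at r₁ (v² = μ(2/r − 1/a)): v_p = √[μ(2/r₁ − 1/a_t)] = 1.32053 km/s.
First burn Δv₁ = |v_p − v₁| = 0.16766 km/s.
At r₂, v₂ = √(μ/r₂) = 0.83485 km/s.
Transfer-orbit speed at r₂: v_a = √[μ(2/r₂ − 1/a_t)] = 0.69247 km/s.
Second burn Δv₂ = |v₂ − v_a| = 0.14238 km/s.
Total Δv = Δv₁ + Δv₂ = 0.3100 km/s.

Δv = 0.310 km/s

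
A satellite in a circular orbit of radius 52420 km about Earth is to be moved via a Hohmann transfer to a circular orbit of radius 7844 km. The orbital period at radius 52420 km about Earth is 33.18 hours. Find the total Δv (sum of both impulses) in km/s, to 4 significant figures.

From Kepler's third law T² = 4π²r³/μ at r = 52420 km, T = 33.18 hours = 33.18 × 3600 s = 1.19448×10^5 s: μ = 4π²r³/T² = 3.98559×10^5 km³/s².
The Hohmann ellipse has a_t = (r₁ + r₂)/2 = 30132 km.
At r₁ the circular-orbit speed is v₁ = √(μ/r₁) = 2.7574 km/s.
On the transfer ellipse at r₁, vis-viva equation gives v_a = √[μ(2/r₁ − 1/a_t)] = 1.4069 km/s.
First burn Δv₁ = |v_a − v₁| = 1.3505 km/s.
At r₂, v₂ = √(μ/r₂) = 7.12816 km/s.
Transfer-orbit speed at r₂: v_p = √[μ(2/r₂ − 1/a_t)] = 9.40183 km/s.
Second burn Δv₂ = |v₂ − v_p| = 2.2737 km/s.
Total Δv = Δv₁ + Δv₂ = 3.624 km/s.

Δv = 3.624 km/s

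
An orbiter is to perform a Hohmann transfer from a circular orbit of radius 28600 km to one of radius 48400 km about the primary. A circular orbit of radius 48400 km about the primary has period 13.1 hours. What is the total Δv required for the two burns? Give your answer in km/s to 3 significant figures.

Δv = 1.91 km/s

From Kepler's third law T² = 4π²r³/μ at r = 48400 km, T = 13.1 hours = 13.1 × 3600 s = 47160 s: μ = 4π²r³/T² = 2.01256×10^6 km³/s².
Semi-major axis of the transfer orbit: a_t = (28600 + 48400)/2 = 38500 km.
At r₁ the circular-orbit speed is v₁ = √(μ/r₁) = 8.3886 km/s.
On the transfer ellipse at r₁, v² = μ(2/r − 1/a) gives v_p = √[μ(2/r₁ − 1/a_t)] = 9.4055 km/s.
First burn Δv₁ = |v_p − v₁| = 1.0169 km/s.
At r₂, v₂ = √(μ/r₂) = 6.44839 km/s.
Transfer-orbit speed at r₂: v_a = √[μ(2/r₂ − 1/a_t)] = 5.55781 km/s.
Second burn Δv₂ = |v₂ − v_a| = 0.89058 km/s.
Δv = Δv₁ + Δv₂ = 1.0169 + 0.89058 = 1.907 km/s.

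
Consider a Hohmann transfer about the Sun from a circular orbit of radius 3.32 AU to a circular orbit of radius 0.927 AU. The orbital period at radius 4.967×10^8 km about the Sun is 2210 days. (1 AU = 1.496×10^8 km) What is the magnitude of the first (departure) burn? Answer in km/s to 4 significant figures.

Δv₁ = 5.546 km/s

From Kepler's third law T² = 4π²r³/μ at r = 4.967×10^8 km, T = 2210 days = 2210 × 86400 s = 1.90944×10^8 s: μ = 4π²r³/T² = 1.32688×10^11 km³/s².
In km: r₁ = 3.32 × 1.496×10^8 = 4.96672×10^8 km; r₂ = 0.927 × 1.496×10^8 = 1.386792×10^8 km.
The Hohmann ellipse has a_t = (r₁ + r₂)/2 = 3.176756×10^8 km.
Circular speed at r = 4.96672×10^8 km: v_c = √(μ/r) = 16.345 km/s.
Vis-viva on the transfer ellipse at r = 4.96672×10^8 km gives v_t = √[μ(2/r − 1/a_t)] = 10.799 km/s.
Δv₁ = |v_t − v_c| = |10.799 − 16.345| = 5.546 km/s.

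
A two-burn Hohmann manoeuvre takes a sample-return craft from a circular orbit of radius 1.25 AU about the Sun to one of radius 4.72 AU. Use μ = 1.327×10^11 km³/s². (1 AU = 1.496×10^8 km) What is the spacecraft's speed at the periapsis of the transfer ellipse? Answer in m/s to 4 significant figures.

In km: r₁ = 1.25 × 1.496×10^8 = 1.870×10^8 km; r₂ = 4.72 × 1.496×10^8 = 7.06112×10^8 km.
Semi-major axis of the transfer orbit: a_t = (1.870×10^8 + 7.06112×10^8)/2 = 4.46556×10^8 km.
The periapsis of the transfer ellipse is at r = 1.870×10^8 km.
From the vis-viva equation, v = √[μ(2/r − 1/a_t)] = 33.50 km/s.

v = 33500 m/s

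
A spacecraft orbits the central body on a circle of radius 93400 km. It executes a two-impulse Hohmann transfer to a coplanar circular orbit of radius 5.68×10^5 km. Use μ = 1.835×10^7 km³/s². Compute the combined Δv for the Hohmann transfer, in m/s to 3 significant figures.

Δv = 7020 m/s

The Hohmann ellipse has a_t = (r₁ + r₂)/2 = 3.307×10^5 km.
At r₁ the circular-orbit speed is v₁ = √(μ/r₁) = 14.017 km/s.
Transfer-orbit speed at r₁ (vis-viva equation): v_p = √[μ(2/r₁ − 1/a_t)] = 18.370 km/s.
First burn Δv₁ = |v_p − v₁| = 4.353 km/s.
At r₂, v₂ = √(μ/r₂) = 5.684 km/s.
Transfer-orbit speed at r₂: v_a = √[μ(2/r₂ − 1/a_t)] = 3.021 km/s.
Second burn Δv₂ = |v₂ − v_a| = 2.663 km/s.
Δv = Δv₁ + Δv₂ = 4.353 + 2.663 = 7.016 km/s.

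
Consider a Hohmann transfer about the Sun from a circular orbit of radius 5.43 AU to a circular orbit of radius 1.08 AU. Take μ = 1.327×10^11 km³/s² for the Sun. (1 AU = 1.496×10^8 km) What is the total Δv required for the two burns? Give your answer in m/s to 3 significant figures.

In km: r₁ = 5.43 × 1.496×10^8 = 8.12328×10^8 km; r₂ = 1.08 × 1.496×10^8 = 1.61568×10^8 km.
The Hohmann ellipse has a_t = (r₁ + r₂)/2 = 4.86948×10^8 km.
At r₁ the circular-orbit speed is v₁ = √(μ/r₁) = 12.781 km/s.
On the transfer ellipse at r₁, vis-viva gives v_a = √[μ(2/r₁ − 1/a_t)] = 7.3622 km/s.
First burn Δv₁ = |v_a − v₁| = 5.419 km/s.
At r₂, v₂ = √(μ/r₂) = 28.6588 km/s.
Transfer-orbit speed at r₂: v_p = √[μ(2/r₂ − 1/a_t)] = 37.0154 km/s.
Second burn Δv₂ = |v₂ − v_p| = 8.357 km/s.
Δv = Δv₁ + Δv₂ = 5.419 + 8.357 = 13.78 km/s.

Δv = 13800 m/s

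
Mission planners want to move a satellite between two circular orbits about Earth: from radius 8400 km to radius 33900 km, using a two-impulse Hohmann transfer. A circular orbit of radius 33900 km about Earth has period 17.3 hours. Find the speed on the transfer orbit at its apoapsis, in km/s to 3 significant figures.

From Kepler's third law T² = 4π²r³/μ at r = 33900 km, T = 17.3 hours = 17.3 × 3600 s = 62280 s: μ = 4π²r³/T² = 3.96517×10^5 km³/s².
Semi-major axis of the transfer orbit: a_t = (8400 + 33900)/2 = 21150 km.
At apoapsis, r = 33900 km.
From the vis-viva equation, v = √[μ(2/r − 1/a_t)] = 2.155 km/s.

v = 2.16 km/s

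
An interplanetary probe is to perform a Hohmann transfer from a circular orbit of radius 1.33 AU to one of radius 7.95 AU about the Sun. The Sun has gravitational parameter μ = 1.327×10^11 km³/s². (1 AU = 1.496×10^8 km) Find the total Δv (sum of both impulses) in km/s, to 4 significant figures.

In km: r₁ = 1.33 × 1.496×10^8 = 1.98968×10^8 km; r₂ = 7.95 × 1.496×10^8 = 1.18932×10^9 km.
Semi-major axis of the transfer orbit: a_t = (1.98968×10^8 + 1.18932×10^9)/2 = 6.94144×10^8 km.
Circular speed at r₁: v₁ = √(μ/r₁) = √(1.327×10^11/1.98968×10^8) = 25.825 km/s.
On the transfer ellipse at r₁, v² = μ(2/r − 1/a) gives v_p = √[μ(2/r₁ − 1/a_t)] = 33.804 km/s.
First burn Δv₁ = |v_p − v₁| = 7.979 km/s.
Circular speed at r₂: v₂ = √(μ/r₂) = 10.563 km/s.
Transfer-orbit speed at r₂: v_a = √[μ(2/r₂ − 1/a_t)] = 5.6553 km/s.
Second burn Δv₂ = |v₂ − v_a| = 4.908 km/s.
Total Δv = Δv₁ + Δv₂ = 12.89 km/s.

Δv = 12.89 km/s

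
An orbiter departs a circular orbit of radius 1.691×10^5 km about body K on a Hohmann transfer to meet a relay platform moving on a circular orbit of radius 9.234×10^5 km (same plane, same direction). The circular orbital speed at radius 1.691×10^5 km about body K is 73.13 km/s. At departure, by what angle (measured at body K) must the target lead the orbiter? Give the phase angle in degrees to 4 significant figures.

From the circular-orbit relation v² = μ/r at r = 1.691×10^5 km: μ = v²r = (73.13)² × 1.691×10^5 = 9.04346×10^8 km³/s².
Transfer-ellipse semi-major axis a_t = (r₁ + r₂)/2 = (1.691×10^5 + 9.234×10^5)/2 = 5.4625×10^5 km.
Transfer time t = π√(a_t³/μ) = 42176 s.
The target's mean motion on its circular orbit is ω₂ = √(μ/r₂³) = 3.3891×10^-5 rad/s.
Angle swept by the target during transfer: ω₂·t = 1.4294 rad = 81.90°.
Arrival is 180° from departure on the ellipse, so φ = 180° − 81.90° = 98.10°.

φ = 98.10°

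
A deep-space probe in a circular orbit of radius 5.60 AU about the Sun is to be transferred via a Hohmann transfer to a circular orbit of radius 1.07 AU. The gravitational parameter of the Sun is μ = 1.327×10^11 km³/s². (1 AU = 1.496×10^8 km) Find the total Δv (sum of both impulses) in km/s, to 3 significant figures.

In km: r₁ = 5.60 × 1.496×10^8 = 8.3776×10^8 km; r₂ = 1.07 × 1.496×10^8 = 1.60072×10^8 km.
Semi-major axis of the transfer orbit: a_t = (8.3776×10^8 + 1.60072×10^8)/2 = 4.98916×10^8 km.
Circular speed at r₁: v₁ = √(μ/r₁) = √(1.327×10^11/8.3776×10^8) = 12.586 km/s.
On the transfer ellipse at r₁, v² = μ(2/r − 1/a) gives v_a = √[μ(2/r₁ − 1/a_t)] = 7.1289 km/s.
First burn Δv₁ = |v_a − v₁| = 5.457 km/s.
At r₂, v₂ = √(μ/r₂) = 28.79239 km/s.
Transfer-orbit speed at r₂: v_p = √[μ(2/r₂ − 1/a_t)] = 37.30988 km/s.
Second burn Δv₂ = |v₂ − v_p| = 8.517 km/s.
Δv = Δv₁ + Δv₂ = 5.457 + 8.517 = 13.97 km/s.

Δv = 14.0 km/s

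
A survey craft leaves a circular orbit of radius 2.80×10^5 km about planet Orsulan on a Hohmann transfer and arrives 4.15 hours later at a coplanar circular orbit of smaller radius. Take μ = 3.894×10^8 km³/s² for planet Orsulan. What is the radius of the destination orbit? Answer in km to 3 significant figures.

Transfer time t = 4.15 hours = 14940 s, and t = π√(a_t³/μ).
So a_t = (μ t²/π²)^(1/3) = (3.894×10^8 × (14940)² / π²)^(1/3) = 2.0651×10^5 km.
Since a_t = (r₁ + r₂)/2, r₂ = 2a_t − r₁ = 2×2.0651×10^5 − 2.800×10^5 = 1.3302×10^5 km.

r₂ = 1.33×10^5 km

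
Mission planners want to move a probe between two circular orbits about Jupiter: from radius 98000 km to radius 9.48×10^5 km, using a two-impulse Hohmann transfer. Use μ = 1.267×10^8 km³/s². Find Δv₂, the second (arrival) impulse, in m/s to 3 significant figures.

Transfer-ellipse semi-major axis a_t = (r₁ + r₂)/2 = (98000 + 9.480×10^5)/2 = 5.230×10^5 km.
On the circular orbit at r = 9.480×10^5 km, v_c = √(μ/r) = 11.56 km/s.
Transfer-orbit speed at the same r (vis-viva, a = a_t): v_t = √[μ(2/r − 1/a_t)] = 5.004 km/s.
Δv₂ = |v_t − v_c| = |5.004 − 11.56| = 6.556 km/s.

Δv₂ = 6560 m/s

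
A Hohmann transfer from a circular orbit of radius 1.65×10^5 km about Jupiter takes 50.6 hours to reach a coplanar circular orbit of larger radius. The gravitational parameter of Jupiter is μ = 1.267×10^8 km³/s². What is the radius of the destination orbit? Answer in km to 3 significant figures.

r₂ = 1.34×10^6 km

Transfer time t = 50.6 hours = 1.8216×10^5 s, and t = π√(a_t³/μ).
So a_t = (μ t²/π²)^(1/3) = (1.267×10^8 × (1.8216×10^5)² / π²)^(1/3) = 7.5242×10^5 km.
Since a_t = (r₁ + r₂)/2, r₂ = 2a_t − r₁ = 2×7.5242×10^5 − 1.650×10^5 = 1.33984×10^6 km.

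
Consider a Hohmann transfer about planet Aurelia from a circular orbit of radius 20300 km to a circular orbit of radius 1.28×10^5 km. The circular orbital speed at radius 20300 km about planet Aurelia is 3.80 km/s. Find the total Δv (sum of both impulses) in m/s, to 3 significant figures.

From the circular-orbit relation v² = μ/r at r = 20300 km: μ = v²r = (3.80)² × 20300 = 2.93132×10^5 km³/s².
Transfer-ellipse semi-major axis a_t = (r₁ + r₂)/2 = (20300 + 1.280×10^5)/2 = 74150 km.
At r₁ the circular-orbit speed is v₁ = √(μ/r₁) = 3.8000 km/s.
On the transfer ellipse at r₁, v² = μ(2/r − 1/a) gives v_p = √[μ(2/r₁ − 1/a_t)] = 4.9927 km/s.
First burn Δv₁ = |v_p − v₁| = 1.1927 km/s.
Circular speed at r₂: v₂ = √(μ/r₂) = 1.51331 km/s.
Transfer-orbit speed at r₂: v_a = √[μ(2/r₂ − 1/a_t)] = 0.791807 km/s.
Second burn Δv₂ = |v₂ − v_a| = 0.72150 km/s.
Δv = Δv₁ + Δv₂ = 1.1927 + 0.72150 = 1.914 km/s.

Δv = 1910 m/s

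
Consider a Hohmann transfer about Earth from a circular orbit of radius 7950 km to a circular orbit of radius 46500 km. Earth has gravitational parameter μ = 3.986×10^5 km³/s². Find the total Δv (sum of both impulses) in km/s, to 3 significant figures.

Δv = 3.52 km/s

The Hohmann ellipse has a_t = (r₁ + r₂)/2 = 27225 km.
At r₁ the circular-orbit speed is v₁ = √(μ/r₁) = 7.081 km/s.
On the transfer ellipse at r₁, vis-viva gives v_p = √[μ(2/r₁ − 1/a_t)] = 9.254 km/s.
First burn Δv₁ = |v_p − v₁| = 2.173 km/s.
Circular speed at r₂: v₂ = √(μ/r₂) = 2.928 km/s.
Transfer-orbit speed at r₂: v_a = √[μ(2/r₂ − 1/a_t)] = 1.582 km/s.
Second burn Δv₂ = |v₂ − v_a| = 1.346 km/s.
Total Δv = Δv₁ + Δv₂ = 3.519 km/s.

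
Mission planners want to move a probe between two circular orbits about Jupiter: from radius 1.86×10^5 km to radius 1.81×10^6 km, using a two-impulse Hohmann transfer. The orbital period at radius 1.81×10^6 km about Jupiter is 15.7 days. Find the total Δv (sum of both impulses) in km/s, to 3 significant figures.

From Kepler's third law T² = 4π²r³/μ at r = 1.81×10^6 km, T = 15.7 days = 15.7 × 86400 s = 1.35648×10^6 s: μ = 4π²r³/T² = 1.27224×10^8 km³/s².
Transfer-ellipse semi-major axis a_t = (r₁ + r₂)/2 = (1.860×10^5 + 1.810×10^6)/2 = 9.980×10^5 km.
Circular speed at r₁: v₁ = √(μ/r₁) = √(1.27224×10^8/1.860×10^5) = 26.153 km/s.
Transfer-orbit speed at r₁ (vis-viva equation): v_p = √[μ(2/r₁ − 1/a_t)] = 35.221 km/s.
First burn Δv₁ = |v_p − v₁| = 9.068 km/s.
At r₂, v₂ = √(μ/r₂) = 8.38388 km/s.
Transfer-orbit speed at r₂: v_a = √[μ(2/r₂ − 1/a_t)] = 3.61940 km/s.
Second burn Δv₂ = |v₂ − v_a| = 4.764 km/s.
Total Δv = Δv₁ + Δv₂ = 13.83 km/s.

Δv = 13.8 km/s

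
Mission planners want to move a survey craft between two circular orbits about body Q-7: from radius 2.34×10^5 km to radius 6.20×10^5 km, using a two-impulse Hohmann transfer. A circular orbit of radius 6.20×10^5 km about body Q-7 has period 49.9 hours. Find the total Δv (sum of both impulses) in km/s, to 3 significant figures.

Δv = 12.9 km/s

From Kepler's third law T² = 4π²r³/μ at r = 6.20×10^5 km, T = 49.9 hours = 49.9 × 3600 s = 1.7964×10^5 s: μ = 4π²r³/T² = 2.91561×10^8 km³/s².
The Hohmann ellipse has a_t = (r₁ + r₂)/2 = 4.270×10^5 km.
Circular speed at r₁: v₁ = √(μ/r₁) = √(2.91561×10^8/2.340×10^5) = 35.2985 km/s.
Transfer-orbit speed at r₁ (vis-viva equation): v_p = √[μ(2/r₁ − 1/a_t)] = 42.5342 km/s.
First burn Δv₁ = |v_p − v₁| = 7.236 km/s.
At r₂, v₂ = √(μ/r₂) = 21.685 km/s.
Transfer-orbit speed at r₂: v_a = √[μ(2/r₂ − 1/a_t)] = 16.053 km/s.
Second burn Δv₂ = |v₂ − v_a| = 5.632 km/s.
Δv = Δv₁ + Δv₂ = 7.236 + 5.632 = 12.87 km/s.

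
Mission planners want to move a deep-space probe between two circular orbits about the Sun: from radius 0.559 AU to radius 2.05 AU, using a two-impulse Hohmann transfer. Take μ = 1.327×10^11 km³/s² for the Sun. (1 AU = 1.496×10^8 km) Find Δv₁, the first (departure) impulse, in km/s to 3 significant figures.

In km: r₁ = 0.559 × 1.496×10^8 = 8.36264×10^7 km; r₂ = 2.05 × 1.496×10^8 = 3.0668×10^8 km.
The Hohmann ellipse has a_t = (r₁ + r₂)/2 = 1.951532×10^8 km.
On the circular orbit at r = 8.36264×10^7 km, v_c = √(μ/r) = 39.835 km/s.
Vis-viva on the transfer ellipse at r = 8.36264×10^7 km gives v_t = √[μ(2/r − 1/a_t)] = 49.937 km/s.
Δv₁ = |v_t − v_c| = |49.937 − 39.835| = 10.10 km/s.

Δv₁ = 10.1 km/s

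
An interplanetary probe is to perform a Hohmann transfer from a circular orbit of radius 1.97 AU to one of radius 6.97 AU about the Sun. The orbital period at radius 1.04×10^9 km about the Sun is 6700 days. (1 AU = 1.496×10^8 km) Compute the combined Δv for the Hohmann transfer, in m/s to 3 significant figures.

From Kepler's third law T² = 4π²r³/μ at r = 1.04×10^9 km, T = 6700 days = 6700 × 86400 s = 5.7888×10^8 s: μ = 4π²r³/T² = 1.32520×10^11 km³/s².
In km: r₁ = 1.97 × 1.496×10^8 = 2.94712×10^8 km; r₂ = 6.97 × 1.496×10^8 = 1.042712×10^9 km.
Transfer-ellipse semi-major axis a_t = (r₁ + r₂)/2 = (2.94712×10^8 + 1.042712×10^9)/2 = 6.68712×10^8 km.
At r₁ the circular-orbit speed is v₁ = √(μ/r₁) = 21.205 km/s.
Transfer-orbit speed at r₁ (vis-viva): v_p = √[μ(2/r₁ − 1/a_t)] = 26.479 km/s.
First burn Δv₁ = |v_p − v₁| = 5.274 km/s.
Circular speed at r₂: v₂ = √(μ/r₂) = 11.2735 km/s.
Transfer-orbit speed at r₂: v_a = √[μ(2/r₂ − 1/a_t)] = 7.48408 km/s.
Second burn Δv₂ = |v₂ − v_a| = 3.789 km/s.
Δv = Δv₁ + Δv₂ = 5.274 + 3.789 = 9.063 km/s.

Δv = 9060 m/s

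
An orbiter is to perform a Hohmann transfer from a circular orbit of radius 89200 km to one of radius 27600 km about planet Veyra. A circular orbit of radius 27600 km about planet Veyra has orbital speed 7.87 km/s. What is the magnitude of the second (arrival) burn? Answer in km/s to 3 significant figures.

Δv₂ = 1.86 km/s

From the circular-orbit relation v² = μ/r at r = 27600 km: μ = v²r = (7.87)² × 27600 = 1.70946×10^6 km³/s².
Semi-major axis of the transfer orbit: a_t = (89200 + 27600)/2 = 58400 km.
On the circular orbit at r = 27600 km, v_c = √(μ/r) = 7.870 km/s.
Transfer-orbit speed at the same r (vis-viva, a = a_t): v_t = √[μ(2/r − 1/a_t)] = 9.726 km/s.
Δv₂ = |v_t − v_c| = |9.726 − 7.870| = 1.856 km/s.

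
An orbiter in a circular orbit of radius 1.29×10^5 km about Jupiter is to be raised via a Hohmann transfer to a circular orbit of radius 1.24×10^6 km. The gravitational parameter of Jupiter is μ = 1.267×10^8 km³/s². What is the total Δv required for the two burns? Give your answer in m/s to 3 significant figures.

Δv = 16600 m/s

Transfer-ellipse semi-major axis a_t = (r₁ + r₂)/2 = (1.290×10^5 + 1.240×10^6)/2 = 6.845×10^5 km.
Circular speed at r₁: v₁ = √(μ/r₁) = √(1.267×10^8/1.290×10^5) = 31.34 km/s.
Transfer-orbit speed at r₁ (vis-viva): v_p = √[μ(2/r₁ − 1/a_t)] = 42.18 km/s.
First burn Δv₁ = |v_p − v₁| = 10.84 km/s.
Circular speed at r₂: v₂ = √(μ/r₂) = 10.108 km/s.
Transfer-orbit speed at r₂: v_a = √[μ(2/r₂ − 1/a_t)] = 4.3882 km/s.
Second burn Δv₂ = |v₂ − v_a| = 5.720 km/s.
Total Δv = Δv₁ + Δv₂ = 16.56 km/s.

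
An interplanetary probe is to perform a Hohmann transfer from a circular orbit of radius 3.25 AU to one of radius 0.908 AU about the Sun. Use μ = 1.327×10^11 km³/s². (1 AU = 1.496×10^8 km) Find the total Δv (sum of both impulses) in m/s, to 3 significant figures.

Δv = 13400 m/s

In km: r₁ = 3.25 × 1.496×10^8 = 4.862×10^8 km; r₂ = 0.908 × 1.496×10^8 = 1.358368×10^8 km.
Semi-major axis of the transfer orbit: a_t = (4.862×10^8 + 1.358368×10^8)/2 = 3.110184×10^8 km.
Circular speed at r₁: v₁ = √(μ/r₁) = √(1.327×10^11/4.862×10^8) = 16.521 km/s.
Transfer-orbit speed at r₁ (v² = μ(2/r − 1/a)): v_a = √[μ(2/r₁ − 1/a_t)] = 10.918 km/s.
First burn Δv₁ = |v_a − v₁| = 5.603 km/s.
Circular speed at r₂: v₂ = √(μ/r₂) = 31.256 km/s.
Transfer-orbit speed at r₂: v_p = √[μ(2/r₂ − 1/a_t)] = 39.079 km/s.
Second burn Δv₂ = |v₂ − v_p| = 7.823 km/s.
Δv = Δv₁ + Δv₂ = 5.603 + 7.823 = 13.43 km/s.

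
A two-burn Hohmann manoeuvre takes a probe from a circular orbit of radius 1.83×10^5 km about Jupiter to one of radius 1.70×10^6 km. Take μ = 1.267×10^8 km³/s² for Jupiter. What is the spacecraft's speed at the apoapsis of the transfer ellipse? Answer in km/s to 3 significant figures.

The Hohmann ellipse has a_t = (r₁ + r₂)/2 = 9.415×10^5 km.
At apoapsis, r = 1.700×10^6 km.
Applying v² = μ(2/r − 1/a_t): v = 3.806 km/s.

v = 3.81 km/s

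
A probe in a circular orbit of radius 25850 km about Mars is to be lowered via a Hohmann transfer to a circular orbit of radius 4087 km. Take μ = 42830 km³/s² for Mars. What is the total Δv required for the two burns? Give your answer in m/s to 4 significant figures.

Δv = 1632 m/s

The Hohmann ellipse has a_t = (r₁ + r₂)/2 = 14968.5 km.
Circular speed at r₁: v₁ = √(μ/r₁) = √(42830/25850) = 1.2872 km/s.
On the transfer ellipse at r₁, vis-viva gives v_a = √[μ(2/r₁ − 1/a_t)] = 0.67260 km/s.
First burn Δv₁ = |v_a − v₁| = 0.6146 km/s.
Circular speed at r₂: v₂ = √(μ/r₂) = 3.237 km/s.
Transfer-orbit speed at r₂: v_p = √[μ(2/r₂ − 1/a_t)] = 4.254 km/s.
Second burn Δv₂ = |v₂ − v_p| = 1.017 km/s.
Total Δv = Δv₁ + Δv₂ = 1.632 km/s.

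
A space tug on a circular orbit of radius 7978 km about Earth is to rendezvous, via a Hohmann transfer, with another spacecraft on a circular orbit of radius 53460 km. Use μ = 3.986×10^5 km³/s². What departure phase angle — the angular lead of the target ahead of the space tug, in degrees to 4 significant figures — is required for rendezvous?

φ = 101.6°

The Hohmann ellipse has a_t = (r₁ + r₂)/2 = 30719 km.
The half-period of the transfer ellipse is t = π√(a_t³/μ) = 26790 s.
Target angular speed ω₂ = √(μ/r₂³) = 5.108×10^-5 rad/s.
Angle swept by the target during transfer: ω₂·t = 1.3684 rad = 78.40°.
Arrival is 180° from departure on the ellipse, so φ = 180° − 78.40° = 101.6°.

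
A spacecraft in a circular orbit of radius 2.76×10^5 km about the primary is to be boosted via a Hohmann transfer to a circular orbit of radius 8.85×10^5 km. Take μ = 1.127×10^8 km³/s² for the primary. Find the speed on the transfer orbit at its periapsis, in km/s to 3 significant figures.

Transfer-ellipse semi-major axis a_t = (r₁ + r₂)/2 = (2.760×10^5 + 8.850×10^5)/2 = 5.805×10^5 km.
The periapsis of the transfer ellipse is at r = 2.760×10^5 km.
Applying v² = μ(2/r − 1/a_t): v = 24.95 km/s.

v = 25.0 km/s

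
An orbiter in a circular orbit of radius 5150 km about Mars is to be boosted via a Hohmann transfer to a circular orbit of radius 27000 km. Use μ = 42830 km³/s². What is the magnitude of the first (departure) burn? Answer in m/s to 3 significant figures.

Δv₁ = 854 m/s

Transfer-ellipse semi-major axis a_t = (r₁ + r₂)/2 = (5150 + 27000)/2 = 16075 km.
On the circular orbit at r = 5150 km, v_c = √(μ/r) = 2.88384 km/s.
Vis-viva on the transfer ellipse at r = 5150 km gives v_t = √[μ(2/r − 1/a_t)] = 3.73746 km/s.
Δv₁ = |v_t − v_c| = |3.73746 − 2.88384| = 0.8536 km/s.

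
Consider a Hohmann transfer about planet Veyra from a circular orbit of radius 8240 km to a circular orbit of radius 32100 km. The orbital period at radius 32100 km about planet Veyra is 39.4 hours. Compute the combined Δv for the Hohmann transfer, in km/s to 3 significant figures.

From Kepler's third law T² = 4π²r³/μ at r = 32100 km, T = 39.4 hours = 39.4 × 3600 s = 1.4184×10^5 s: μ = 4π²r³/T² = 64904.9 km³/s².
The Hohmann ellipse has a_t = (r₁ + r₂)/2 = 20170 km.
At r₁ the circular-orbit speed is v₁ = √(μ/r₁) = 2.807 km/s.
Transfer-orbit speed at r₁ (v² = μ(2/r − 1/a)): v_p = √[μ(2/r₁ − 1/a_t)] = 3.541 km/s.
First burn Δv₁ = |v_p − v₁| = 0.7340 km/s.
At r₂, v₂ = √(μ/r₂) = 1.422 km/s.
Transfer-orbit speed at r₂: v_a = √[μ(2/r₂ − 1/a_t)] = 0.9089 km/s.
Second burn Δv₂ = |v₂ − v_a| = 0.5131 km/s.
Total Δv = Δv₁ + Δv₂ = 1.247 km/s.

Δv = 1.25 km/s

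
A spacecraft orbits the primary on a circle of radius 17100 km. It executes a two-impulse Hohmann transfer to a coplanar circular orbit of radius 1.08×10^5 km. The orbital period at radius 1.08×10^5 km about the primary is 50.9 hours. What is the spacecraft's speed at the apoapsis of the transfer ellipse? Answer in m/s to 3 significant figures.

From Kepler's third law T² = 4π²r³/μ at r = 1.08×10^5 km, T = 50.9 hours = 50.9 × 3600 s = 1.8324×10^5 s: μ = 4π²r³/T² = 1.48112×10^6 km³/s².
Transfer-ellipse semi-major axis a_t = (r₁ + r₂)/2 = (17100 + 1.080×10^5)/2 = 62550 km.
The apoapsis of the transfer ellipse is at r = 1.080×10^5 km.
Applying v² = μ(2/r − 1/a_t): v = 1.936 km/s.

v = 1940 m/s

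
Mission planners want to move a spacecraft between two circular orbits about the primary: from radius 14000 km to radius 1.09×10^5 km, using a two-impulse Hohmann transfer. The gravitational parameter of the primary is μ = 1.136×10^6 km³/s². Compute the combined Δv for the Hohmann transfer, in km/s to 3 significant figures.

Transfer-ellipse semi-major axis a_t = (r₁ + r₂)/2 = (14000 + 1.090×10^5)/2 = 61500 km.
Circular speed at r₁: v₁ = √(μ/r₁) = √(1.136×10^6/14000) = 9.0079 km/s.
On the transfer ellipse at r₁, v² = μ(2/r − 1/a) gives v_p = √[μ(2/r₁ − 1/a_t)] = 11.992 km/s.
First burn Δv₁ = |v_p − v₁| = 2.984 km/s.
Circular speed at r₂: v₂ = √(μ/r₂) = 3.228 km/s.
Transfer-orbit speed at r₂: v_a = √[μ(2/r₂ − 1/a_t)] = 1.540 km/s.
Second burn Δv₂ = |v₂ − v_a| = 1.688 km/s.
Total Δv = Δv₁ + Δv₂ = 4.672 km/s.

Δv = 4.67 km/s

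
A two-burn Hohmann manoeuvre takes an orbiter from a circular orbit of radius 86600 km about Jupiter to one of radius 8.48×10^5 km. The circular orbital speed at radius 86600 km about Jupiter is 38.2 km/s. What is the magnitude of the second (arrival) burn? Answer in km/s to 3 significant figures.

From the circular-orbit relation v² = μ/r at r = 86600 km: μ = v²r = (38.2)² × 86600 = 1.26370×10^8 km³/s².
Semi-major axis of the transfer orbit: a_t = (86600 + 8.480×10^5)/2 = 4.673×10^5 km.
On the circular orbit at r = 8.480×10^5 km, v_c = √(μ/r) = 12.207 km/s.
Vis-viva on the transfer ellipse at r = 8.480×10^5 km gives v_t = √[μ(2/r − 1/a_t)] = 5.2552 km/s.
Δv₂ = |v_t − v_c| = |5.2552 − 12.207| = 6.952 km/s.

Δv₂ = 6.95 km/s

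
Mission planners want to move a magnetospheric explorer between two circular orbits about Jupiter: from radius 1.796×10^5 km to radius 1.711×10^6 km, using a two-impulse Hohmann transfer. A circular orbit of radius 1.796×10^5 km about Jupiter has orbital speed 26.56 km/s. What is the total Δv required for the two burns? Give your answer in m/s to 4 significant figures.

From the circular-orbit relation v² = μ/r at r = 1.796×10^5 km: μ = v²r = (26.56)² × 1.796×10^5 = 1.26696×10^8 km³/s².
Semi-major axis of the transfer orbit: a_t = (1.796×10^5 + 1.711×10^6)/2 = 9.453×10^5 km.
Circular speed at r₁: v₁ = √(μ/r₁) = √(1.26696×10^8/1.796×10^5) = 26.560 km/s.
Transfer-orbit speed at r₁ (vis-viva): v_p = √[μ(2/r₁ − 1/a_t)] = 35.733 km/s.
First burn Δv₁ = |v_p − v₁| = 9.173 km/s.
At r₂, v₂ = √(μ/r₂) = 8.605 km/s.
Transfer-orbit speed at r₂: v_a = √[μ(2/r₂ − 1/a_t)] = 3.751 km/s.
Second burn Δv₂ = |v₂ − v_a| = 4.854 km/s.
Total Δv = Δv₁ + Δv₂ = 14.03 km/s.

Δv = 14030 m/s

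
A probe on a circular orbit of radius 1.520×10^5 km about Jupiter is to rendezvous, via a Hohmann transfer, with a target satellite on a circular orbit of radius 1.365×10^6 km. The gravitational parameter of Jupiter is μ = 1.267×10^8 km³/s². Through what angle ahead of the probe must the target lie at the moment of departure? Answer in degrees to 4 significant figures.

Semi-major axis of the transfer orbit: a_t = (1.520×10^5 + 1.365×10^6)/2 = 7.585×10^5 km.
Transfer time t = π√(a_t³/μ) = 1.8437×10^5 s.
Target angular speed ω₂ = √(μ/r₂³) = 7.0581×10^-6 rad/s.
Angle swept by the target during transfer: ω₂·t = 1.3013 rad = 74.56°.
The probe traverses 180° on the transfer ellipse, so the target must lead by 180° − 74.56° = 105.4°.

φ = 105.4°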